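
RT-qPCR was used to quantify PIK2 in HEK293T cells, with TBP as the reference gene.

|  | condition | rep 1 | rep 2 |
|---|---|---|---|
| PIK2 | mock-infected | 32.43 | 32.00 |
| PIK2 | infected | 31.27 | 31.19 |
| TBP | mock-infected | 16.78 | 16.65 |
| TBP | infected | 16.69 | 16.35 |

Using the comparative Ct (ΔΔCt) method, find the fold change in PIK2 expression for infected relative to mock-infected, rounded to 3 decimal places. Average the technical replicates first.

1.729

Mean Ct: PIK2 mock-infected 32.215; PIK2 infected 31.230; TBP mock-infected 16.715; TBP infected 16.520
ΔCt(mock-infected) = 32.215 − 16.715 = 15.500
ΔCt(infected) = 31.230 − 16.520 = 14.710
ΔΔCt = 14.710 − 15.500 = -0.790
Fold change = 2^(−(-0.790)) = 2^0.790 = 1.7291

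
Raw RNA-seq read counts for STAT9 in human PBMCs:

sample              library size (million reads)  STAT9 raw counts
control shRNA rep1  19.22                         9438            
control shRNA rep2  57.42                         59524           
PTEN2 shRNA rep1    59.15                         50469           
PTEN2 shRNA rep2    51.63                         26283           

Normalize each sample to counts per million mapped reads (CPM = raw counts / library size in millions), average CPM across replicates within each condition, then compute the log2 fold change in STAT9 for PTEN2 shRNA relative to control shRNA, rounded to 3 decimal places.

CPM(control shRNA rep1) = 9438 / 19.22 = 491.0510
CPM(control shRNA rep2) = 59524 / 57.42 = 1036.6423
CPM(PTEN2 shRNA rep1) = 50469 / 59.15 = 853.2375
CPM(PTEN2 shRNA rep2) = 26283 / 51.63 = 509.0645
mean CPM(control shRNA) = 763.8466; mean CPM(PTEN2 shRNA) = 681.1510
Fold change = 681.1510 / 763.8466 = 0.89174
log2(0.89174) = -0.1653

-0.165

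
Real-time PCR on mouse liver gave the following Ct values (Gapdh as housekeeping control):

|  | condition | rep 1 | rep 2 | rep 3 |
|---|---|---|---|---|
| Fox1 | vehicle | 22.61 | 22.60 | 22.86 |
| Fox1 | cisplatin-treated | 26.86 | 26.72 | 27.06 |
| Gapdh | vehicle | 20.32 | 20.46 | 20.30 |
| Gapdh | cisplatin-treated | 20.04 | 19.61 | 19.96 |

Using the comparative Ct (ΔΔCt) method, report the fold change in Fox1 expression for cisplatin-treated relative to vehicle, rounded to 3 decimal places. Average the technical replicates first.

0.039

Mean Ct: Fox1 vehicle 22.690; Fox1 cisplatin-treated 26.880; Gapdh vehicle 20.360; Gapdh cisplatin-treated 19.870
ΔCt(vehicle) = 22.690 − 20.360 = 2.330
ΔCt(cisplatin-treated) = 26.880 − 19.870 = 7.010
ΔΔCt = 7.010 − 2.330 = 4.680
Fold change = 2^(−4.680) = 0.0390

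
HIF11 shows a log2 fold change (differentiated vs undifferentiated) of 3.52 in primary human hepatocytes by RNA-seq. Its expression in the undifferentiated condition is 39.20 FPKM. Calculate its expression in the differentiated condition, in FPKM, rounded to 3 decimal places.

Fold change = 2^(3.52) = 11.4716
differentiated expression = 39.20 × 11.4716 = 449.688

449.688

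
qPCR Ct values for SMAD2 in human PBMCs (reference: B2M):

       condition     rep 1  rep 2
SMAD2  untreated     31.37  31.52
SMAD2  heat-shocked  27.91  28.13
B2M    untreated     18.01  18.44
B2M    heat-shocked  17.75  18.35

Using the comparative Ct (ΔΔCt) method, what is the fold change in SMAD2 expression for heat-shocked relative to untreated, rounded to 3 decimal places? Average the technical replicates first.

Mean Ct: SMAD2 untreated 31.445; SMAD2 heat-shocked 28.020; B2M untreated 18.225; B2M heat-shocked 18.050
ΔCt(untreated) = 31.445 − 18.225 = 13.220
ΔCt(heat-shocked) = 28.020 − 18.050 = 9.970
ΔΔCt = 9.970 − 13.220 = -3.250
Fold change = 2^(−(-3.250)) = 2^3.250 = 9.5137

9.514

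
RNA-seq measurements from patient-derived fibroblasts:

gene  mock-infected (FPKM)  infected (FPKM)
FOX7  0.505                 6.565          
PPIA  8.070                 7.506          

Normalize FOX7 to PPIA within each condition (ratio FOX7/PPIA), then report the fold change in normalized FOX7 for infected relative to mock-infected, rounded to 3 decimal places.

FOX7/PPIA (mock-infected) = 0.505 / 8.070 = 0.062577
FOX7/PPIA (infected) = 6.565 / 7.506 = 0.87463
Fold change = 0.87463 / 0.062577 = 13.9768

13.977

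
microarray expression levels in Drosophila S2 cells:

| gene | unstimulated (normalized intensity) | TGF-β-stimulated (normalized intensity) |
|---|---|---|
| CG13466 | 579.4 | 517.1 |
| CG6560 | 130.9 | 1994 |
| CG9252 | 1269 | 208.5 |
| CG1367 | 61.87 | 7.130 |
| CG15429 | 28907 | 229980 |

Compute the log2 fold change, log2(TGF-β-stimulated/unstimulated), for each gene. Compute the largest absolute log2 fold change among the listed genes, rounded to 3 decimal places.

log2(517.1/579.4) = -0.164  (CG13466)
log2(1994/130.9) = 3.929  (CG6560)
log2(208.5/1269) = -2.606  (CG9252)
log2(7.130/61.87) = -3.117  (CG1367)
log2(229980/28907) = 2.992  (CG15429)
The largest magnitude belongs to CG6560.

3.929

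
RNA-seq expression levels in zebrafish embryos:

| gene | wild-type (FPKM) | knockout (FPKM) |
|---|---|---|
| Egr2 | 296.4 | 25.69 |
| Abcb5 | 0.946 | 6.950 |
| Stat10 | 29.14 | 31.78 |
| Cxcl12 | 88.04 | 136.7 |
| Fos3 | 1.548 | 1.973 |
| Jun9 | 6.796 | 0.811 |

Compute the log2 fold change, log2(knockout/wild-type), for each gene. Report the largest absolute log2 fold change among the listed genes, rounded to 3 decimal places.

3.528

log2(25.69/296.4) = -3.528  (Egr2)
log2(6.950/0.946) = 2.877  (Abcb5)
log2(31.78/29.14) = 0.125  (Stat10)
log2(136.7/88.04) = 0.635  (Cxcl12)
log2(1.973/1.548) = 0.350  (Fos3)
log2(0.811/6.796) = -3.067  (Jun9)
The largest magnitude belongs to Egr2.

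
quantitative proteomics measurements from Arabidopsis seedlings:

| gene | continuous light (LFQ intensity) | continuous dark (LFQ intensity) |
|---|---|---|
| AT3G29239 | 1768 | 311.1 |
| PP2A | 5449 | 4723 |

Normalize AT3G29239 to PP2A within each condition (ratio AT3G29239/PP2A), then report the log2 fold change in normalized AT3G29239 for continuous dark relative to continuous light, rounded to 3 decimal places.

-2.300

AT3G29239/PP2A (continuous light) = 1768 / 5449 = 0.32446
AT3G29239/PP2A (continuous dark) = 311.1 / 4723 = 0.065869
Fold change = 0.065869 / 0.32446 = 0.2030
log2(0.2030) = -2.3004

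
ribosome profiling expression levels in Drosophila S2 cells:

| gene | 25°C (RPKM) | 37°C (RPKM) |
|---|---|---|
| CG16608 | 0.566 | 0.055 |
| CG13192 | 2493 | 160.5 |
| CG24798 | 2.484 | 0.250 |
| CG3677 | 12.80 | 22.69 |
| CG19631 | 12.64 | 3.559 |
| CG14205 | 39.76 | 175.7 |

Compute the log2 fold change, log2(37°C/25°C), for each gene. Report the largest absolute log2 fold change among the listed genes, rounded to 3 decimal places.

log2(0.055/0.566) = -3.363  (CG16608)
log2(160.5/2493) = -3.957  (CG13192)
log2(0.250/2.484) = -3.313  (CG24798)
log2(22.69/12.80) = 0.826  (CG3677)
log2(3.559/12.64) = -1.828  (CG19631)
log2(175.7/39.76) = 2.144  (CG14205)
The largest magnitude belongs to CG13192.

3.957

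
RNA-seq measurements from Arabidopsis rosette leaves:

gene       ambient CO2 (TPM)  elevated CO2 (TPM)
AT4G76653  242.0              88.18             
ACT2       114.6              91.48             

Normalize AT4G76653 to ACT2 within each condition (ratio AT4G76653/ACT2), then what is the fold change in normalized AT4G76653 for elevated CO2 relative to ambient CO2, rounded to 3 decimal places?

0.456

AT4G76653/ACT2 (ambient CO2) = 242.0 / 114.6 = 2.1117
AT4G76653/ACT2 (elevated CO2) = 88.18 / 91.48 = 0.96393
Fold change = 0.96393 / 2.1117 = 0.4565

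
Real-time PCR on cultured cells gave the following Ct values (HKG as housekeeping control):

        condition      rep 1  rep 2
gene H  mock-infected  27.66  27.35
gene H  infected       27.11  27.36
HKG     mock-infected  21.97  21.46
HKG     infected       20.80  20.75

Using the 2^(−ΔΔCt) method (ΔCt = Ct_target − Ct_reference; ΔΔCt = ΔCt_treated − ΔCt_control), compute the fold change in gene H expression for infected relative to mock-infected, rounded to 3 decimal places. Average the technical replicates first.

Mean Ct: gene H mock-infected 27.505; gene H infected 27.235; HKG mock-infected 21.715; HKG infected 20.775
ΔCt(mock-infected) = 27.505 − 21.715 = 5.790
ΔCt(infected) = 27.235 − 20.775 = 6.460
ΔΔCt = 6.460 − 5.790 = 0.670
Fold change = 2^(−0.670) = 0.6285

0.629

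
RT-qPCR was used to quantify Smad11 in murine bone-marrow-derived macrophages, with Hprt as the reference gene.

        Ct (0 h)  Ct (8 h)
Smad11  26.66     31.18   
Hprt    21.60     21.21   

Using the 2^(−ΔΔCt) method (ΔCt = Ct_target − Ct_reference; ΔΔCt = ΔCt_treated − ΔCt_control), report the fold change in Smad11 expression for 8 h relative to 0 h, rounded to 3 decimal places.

ΔCt(0 h) = 26.660 − 21.600 = 5.060
ΔCt(8 h) = 31.180 − 21.210 = 9.970
ΔΔCt = 9.970 − 5.060 = 4.910
Fold change = 2^(−4.910) = 0.0333

0.033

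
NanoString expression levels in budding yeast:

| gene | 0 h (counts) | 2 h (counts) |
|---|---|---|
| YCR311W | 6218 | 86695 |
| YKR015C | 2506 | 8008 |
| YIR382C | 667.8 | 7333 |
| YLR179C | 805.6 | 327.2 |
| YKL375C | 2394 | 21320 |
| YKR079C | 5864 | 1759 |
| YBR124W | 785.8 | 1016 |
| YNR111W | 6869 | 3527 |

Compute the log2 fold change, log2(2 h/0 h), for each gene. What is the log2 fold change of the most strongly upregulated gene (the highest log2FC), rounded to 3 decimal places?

3.801

log2(86695/6218) = 3.801  (YCR311W)
log2(8008/2506) = 1.676  (YKR015C)
log2(7333/667.8) = 3.457  (YIR382C)
log2(327.2/805.6) = -1.300  (YLR179C)
log2(21320/2394) = 3.155  (YKL375C)
log2(1759/5864) = -1.737  (YKR079C)
log2(1016/785.8) = 0.371  (YBR124W)
log2(3527/6869) = -0.962  (YNR111W)
YCR311W is most strongly upregulated.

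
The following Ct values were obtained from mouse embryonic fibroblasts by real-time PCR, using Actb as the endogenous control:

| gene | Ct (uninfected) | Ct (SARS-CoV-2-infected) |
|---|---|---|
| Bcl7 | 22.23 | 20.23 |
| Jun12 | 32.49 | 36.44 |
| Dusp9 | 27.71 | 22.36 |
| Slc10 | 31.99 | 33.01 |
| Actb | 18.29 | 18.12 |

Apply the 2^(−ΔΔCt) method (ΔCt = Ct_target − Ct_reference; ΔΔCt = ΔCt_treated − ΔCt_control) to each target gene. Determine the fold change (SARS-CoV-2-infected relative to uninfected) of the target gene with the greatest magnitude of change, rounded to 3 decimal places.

Bcl7: ΔΔCt = (20.23−18.12) − (22.23−18.29) = 2.11 − 3.94 = -1.83; fold change = 2^1.83 = 3.555
Jun12: ΔΔCt = (36.44−18.12) − (32.49−18.29) = 18.32 − 14.20 = 4.12; fold change = 2^-4.12 = 0.058
Dusp9: ΔΔCt = (22.36−18.12) − (27.71−18.29) = 4.24 − 9.42 = -5.18; fold change = 2^5.18 = 36.252
Slc10: ΔΔCt = (33.01−18.12) − (31.99−18.29) = 14.89 − 13.70 = 1.19; fold change = 2^-1.19 = 0.438
Dusp9 has the largest |ΔΔCt| = 5.18.

36.252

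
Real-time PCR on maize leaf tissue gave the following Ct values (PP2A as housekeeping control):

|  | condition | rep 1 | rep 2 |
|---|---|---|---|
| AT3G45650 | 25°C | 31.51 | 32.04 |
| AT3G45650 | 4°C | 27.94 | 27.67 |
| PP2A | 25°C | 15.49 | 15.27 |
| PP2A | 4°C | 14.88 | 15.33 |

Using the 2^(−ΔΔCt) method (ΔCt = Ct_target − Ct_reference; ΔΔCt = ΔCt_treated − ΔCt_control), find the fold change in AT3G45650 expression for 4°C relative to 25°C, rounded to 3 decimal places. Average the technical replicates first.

Mean Ct: AT3G45650 25°C 31.775; AT3G45650 4°C 27.805; PP2A 25°C 15.380; PP2A 4°C 15.105
ΔCt(25°C) = 31.775 − 15.380 = 16.395
ΔCt(4°C) = 27.805 − 15.105 = 12.700
ΔΔCt = 12.700 − 16.395 = -3.695
Fold change = 2^(−(-3.695)) = 2^3.695 = 12.9511

12.951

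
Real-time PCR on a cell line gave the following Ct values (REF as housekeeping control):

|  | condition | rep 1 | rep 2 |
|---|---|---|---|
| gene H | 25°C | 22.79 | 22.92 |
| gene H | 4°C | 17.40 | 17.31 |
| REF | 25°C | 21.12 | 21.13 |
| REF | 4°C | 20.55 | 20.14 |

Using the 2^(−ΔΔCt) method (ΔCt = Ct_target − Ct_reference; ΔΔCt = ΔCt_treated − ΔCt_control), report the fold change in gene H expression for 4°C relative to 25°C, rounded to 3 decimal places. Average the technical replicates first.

26.355

Mean Ct: gene H 25°C 22.855; gene H 4°C 17.355; REF 25°C 21.125; REF 4°C 20.345
ΔCt(25°C) = 22.855 − 21.125 = 1.730
ΔCt(4°C) = 17.355 − 20.345 = -2.990
ΔΔCt = -2.990 − 1.730 = -4.720
Fold change = 2^(−(-4.720)) = 2^4.720 = 26.3549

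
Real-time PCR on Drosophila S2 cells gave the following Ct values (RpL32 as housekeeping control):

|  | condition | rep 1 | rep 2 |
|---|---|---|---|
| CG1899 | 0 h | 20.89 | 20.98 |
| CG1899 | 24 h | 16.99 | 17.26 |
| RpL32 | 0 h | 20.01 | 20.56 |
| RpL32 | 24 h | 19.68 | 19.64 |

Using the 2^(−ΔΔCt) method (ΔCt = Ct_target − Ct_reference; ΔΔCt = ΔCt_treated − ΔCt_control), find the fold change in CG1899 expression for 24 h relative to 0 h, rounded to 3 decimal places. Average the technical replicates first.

Mean Ct: CG1899 0 h 20.935; CG1899 24 h 17.125; RpL32 0 h 20.285; RpL32 24 h 19.660
ΔCt(0 h) = 20.935 − 20.285 = 0.650
ΔCt(24 h) = 17.125 − 19.660 = -2.535
ΔΔCt = -2.535 − 0.650 = -3.185
Fold change = 2^(−(-3.185)) = 2^3.185 = 9.0945

9.095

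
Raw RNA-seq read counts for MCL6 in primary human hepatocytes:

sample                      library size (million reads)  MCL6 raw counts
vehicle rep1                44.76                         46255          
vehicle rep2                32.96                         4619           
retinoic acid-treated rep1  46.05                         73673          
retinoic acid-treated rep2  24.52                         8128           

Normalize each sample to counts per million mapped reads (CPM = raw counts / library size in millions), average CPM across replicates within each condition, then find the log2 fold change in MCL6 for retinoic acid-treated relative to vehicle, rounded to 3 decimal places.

0.719

CPM(vehicle rep1) = 46255 / 44.76 = 1033.4004
CPM(vehicle rep2) = 4619 / 32.96 = 140.1396
CPM(retinoic acid-treated rep1) = 73673 / 46.05 = 1599.8480
CPM(retinoic acid-treated rep2) = 8128 / 24.52 = 331.4845
mean CPM(vehicle) = 586.7700; mean CPM(retinoic acid-treated) = 965.6662
Fold change = 965.6662 / 586.7700 = 1.64573
log2(1.64573) = 0.7187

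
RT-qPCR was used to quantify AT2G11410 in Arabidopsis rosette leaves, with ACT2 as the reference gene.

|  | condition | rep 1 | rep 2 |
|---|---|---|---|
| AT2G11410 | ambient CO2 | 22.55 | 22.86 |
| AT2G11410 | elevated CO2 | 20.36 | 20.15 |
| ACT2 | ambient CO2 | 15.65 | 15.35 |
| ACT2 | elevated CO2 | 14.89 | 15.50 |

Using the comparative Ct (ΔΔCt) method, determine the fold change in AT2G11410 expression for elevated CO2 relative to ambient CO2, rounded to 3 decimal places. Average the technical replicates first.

Mean Ct: AT2G11410 ambient CO2 22.705; AT2G11410 elevated CO2 20.255; ACT2 ambient CO2 15.500; ACT2 elevated CO2 15.195
ΔCt(ambient CO2) = 22.705 − 15.500 = 7.205
ΔCt(elevated CO2) = 20.255 − 15.195 = 5.060
ΔΔCt = 5.060 − 7.205 = -2.145
Fold change = 2^(−(-2.145)) = 2^2.145 = 4.4229

4.423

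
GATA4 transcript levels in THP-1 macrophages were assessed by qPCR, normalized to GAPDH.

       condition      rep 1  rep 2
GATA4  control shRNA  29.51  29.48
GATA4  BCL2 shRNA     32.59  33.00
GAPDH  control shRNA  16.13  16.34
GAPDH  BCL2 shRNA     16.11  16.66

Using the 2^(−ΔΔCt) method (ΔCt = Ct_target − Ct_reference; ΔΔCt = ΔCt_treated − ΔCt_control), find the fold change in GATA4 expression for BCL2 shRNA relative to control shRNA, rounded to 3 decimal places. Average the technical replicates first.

Mean Ct: GATA4 control shRNA 29.495; GATA4 BCL2 shRNA 32.795; GAPDH control shRNA 16.235; GAPDH BCL2 shRNA 16.385
ΔCt(control shRNA) = 29.495 − 16.235 = 13.260
ΔCt(BCL2 shRNA) = 32.795 − 16.385 = 16.410
ΔΔCt = 16.410 − 13.260 = 3.150
Fold change = 2^(−3.150) = 0.1127

0.113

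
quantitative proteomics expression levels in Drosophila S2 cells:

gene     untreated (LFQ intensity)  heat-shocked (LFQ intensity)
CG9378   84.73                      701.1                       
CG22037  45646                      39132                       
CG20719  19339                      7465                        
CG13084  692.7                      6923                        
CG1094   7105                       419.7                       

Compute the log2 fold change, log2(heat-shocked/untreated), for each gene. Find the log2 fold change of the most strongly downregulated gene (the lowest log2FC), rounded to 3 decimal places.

log2(701.1/84.73) = 3.049  (CG9378)
log2(39132/45646) = -0.222  (CG22037)
log2(7465/19339) = -1.373  (CG20719)
log2(6923/692.7) = 3.321  (CG13084)
log2(419.7/7105) = -4.081  (CG1094)
CG1094 is most strongly downregulated.

-4.081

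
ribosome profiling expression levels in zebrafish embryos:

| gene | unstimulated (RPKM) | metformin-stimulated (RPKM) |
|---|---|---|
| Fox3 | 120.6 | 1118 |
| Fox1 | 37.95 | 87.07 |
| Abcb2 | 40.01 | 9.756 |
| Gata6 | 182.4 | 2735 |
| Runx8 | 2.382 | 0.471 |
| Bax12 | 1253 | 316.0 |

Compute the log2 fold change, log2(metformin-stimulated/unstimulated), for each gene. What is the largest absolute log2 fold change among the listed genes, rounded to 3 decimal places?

3.906

log2(1118/120.6) = 3.213  (Fox3)
log2(87.07/37.95) = 1.198  (Fox1)
log2(9.756/40.01) = -2.036  (Abcb2)
log2(2735/182.4) = 3.906  (Gata6)
log2(0.471/2.382) = -2.338  (Runx8)
log2(316.0/1253) = -1.987  (Bax12)
The largest magnitude belongs to Gata6.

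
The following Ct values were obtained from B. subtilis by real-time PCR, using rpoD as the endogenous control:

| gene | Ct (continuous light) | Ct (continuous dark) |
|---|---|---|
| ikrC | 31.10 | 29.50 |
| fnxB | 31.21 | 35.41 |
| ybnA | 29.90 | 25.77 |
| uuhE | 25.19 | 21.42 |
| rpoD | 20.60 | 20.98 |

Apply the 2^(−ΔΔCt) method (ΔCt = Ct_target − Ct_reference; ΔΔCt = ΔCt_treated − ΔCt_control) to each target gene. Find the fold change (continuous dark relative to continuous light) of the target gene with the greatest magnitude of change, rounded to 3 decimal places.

ikrC: ΔΔCt = (29.50−20.98) − (31.10−20.60) = 8.52 − 10.50 = -1.98; fold change = 2^1.98 = 3.945
fnxB: ΔΔCt = (35.41−20.98) − (31.21−20.60) = 14.43 − 10.61 = 3.82; fold change = 2^-3.82 = 0.071
ybnA: ΔΔCt = (25.77−20.98) − (29.90−20.60) = 4.79 − 9.30 = -4.51; fold change = 2^4.51 = 22.785
uuhE: ΔΔCt = (21.42−20.98) − (25.19−20.60) = 0.44 − 4.59 = -4.15; fold change = 2^4.15 = 17.753
ybnA has the largest |ΔΔCt| = 4.51.

22.785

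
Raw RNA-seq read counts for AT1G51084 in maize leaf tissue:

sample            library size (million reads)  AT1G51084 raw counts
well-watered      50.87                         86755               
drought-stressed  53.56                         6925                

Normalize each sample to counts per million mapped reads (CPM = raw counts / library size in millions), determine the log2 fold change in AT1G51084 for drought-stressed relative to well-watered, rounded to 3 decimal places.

-3.721

CPM(well-watered) = 86755 / 50.87 = 1705.4256
CPM(drought-stressed) = 6925 / 53.56 = 129.2942
Fold change = 129.2942 / 1705.4256 = 0.07581
log2(0.07581) = -3.7214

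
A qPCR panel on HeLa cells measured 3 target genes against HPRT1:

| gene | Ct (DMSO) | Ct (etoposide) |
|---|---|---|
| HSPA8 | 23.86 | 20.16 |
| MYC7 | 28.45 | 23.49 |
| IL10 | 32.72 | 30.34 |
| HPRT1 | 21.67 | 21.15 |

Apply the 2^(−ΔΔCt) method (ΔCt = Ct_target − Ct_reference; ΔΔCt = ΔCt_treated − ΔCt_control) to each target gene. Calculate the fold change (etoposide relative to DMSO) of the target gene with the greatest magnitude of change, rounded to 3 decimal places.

HSPA8: ΔΔCt = (20.16−21.15) − (23.86−21.67) = -0.99 − 2.19 = -3.18; fold change = 2^3.18 = 9.063
MYC7: ΔΔCt = (23.49−21.15) − (28.45−21.67) = 2.34 − 6.78 = -4.44; fold change = 2^4.44 = 21.706
IL10: ΔΔCt = (30.34−21.15) − (32.72−21.67) = 9.19 − 11.05 = -1.86; fold change = 2^1.86 = 3.630
MYC7 has the largest |ΔΔCt| = 4.44.

21.706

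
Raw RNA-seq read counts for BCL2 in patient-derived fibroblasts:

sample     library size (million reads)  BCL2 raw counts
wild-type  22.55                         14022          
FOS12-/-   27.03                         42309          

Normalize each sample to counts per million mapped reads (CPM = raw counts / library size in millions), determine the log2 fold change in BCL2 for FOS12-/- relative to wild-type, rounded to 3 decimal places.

CPM(wild-type) = 14022 / 22.55 = 621.8182
CPM(FOS12-/-) = 42309 / 27.03 = 1565.2608
Fold change = 1565.2608 / 621.8182 = 2.51723
log2(2.51723) = 1.3318

1.332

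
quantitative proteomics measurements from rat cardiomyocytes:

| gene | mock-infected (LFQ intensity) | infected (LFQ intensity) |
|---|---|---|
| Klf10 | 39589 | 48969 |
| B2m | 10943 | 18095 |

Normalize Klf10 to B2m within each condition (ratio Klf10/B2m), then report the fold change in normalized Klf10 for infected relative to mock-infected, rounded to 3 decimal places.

0.748

Klf10/B2m (mock-infected) = 39589 / 10943 = 3.6177
Klf10/B2m (infected) = 48969 / 18095 = 2.7062
Fold change = 2.7062 / 3.6177 = 0.7480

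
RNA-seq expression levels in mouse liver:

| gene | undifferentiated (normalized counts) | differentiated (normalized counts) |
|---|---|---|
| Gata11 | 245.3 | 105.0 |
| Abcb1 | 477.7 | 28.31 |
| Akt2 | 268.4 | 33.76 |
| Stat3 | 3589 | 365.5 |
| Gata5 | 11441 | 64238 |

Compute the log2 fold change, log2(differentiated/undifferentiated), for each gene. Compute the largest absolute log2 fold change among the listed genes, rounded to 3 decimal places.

4.077

log2(105.0/245.3) = -1.224  (Gata11)
log2(28.31/477.7) = -4.077  (Abcb1)
log2(33.76/268.4) = -2.991  (Akt2)
log2(365.5/3589) = -3.296  (Stat3)
log2(64238/11441) = 2.489  (Gata5)
The largest magnitude belongs to Abcb1.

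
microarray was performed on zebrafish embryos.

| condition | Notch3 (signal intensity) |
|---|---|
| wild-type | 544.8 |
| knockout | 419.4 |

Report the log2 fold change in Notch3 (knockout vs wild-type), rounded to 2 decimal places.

-0.38

Fold change = 419.4 / 544.8 = 0.7698
log2(0.7698) = -0.377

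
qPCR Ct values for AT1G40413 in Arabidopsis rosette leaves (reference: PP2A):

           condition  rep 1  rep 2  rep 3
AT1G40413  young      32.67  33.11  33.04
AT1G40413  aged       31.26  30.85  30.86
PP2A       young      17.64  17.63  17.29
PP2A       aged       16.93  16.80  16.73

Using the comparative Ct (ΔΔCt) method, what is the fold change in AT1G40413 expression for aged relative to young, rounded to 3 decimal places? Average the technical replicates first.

2.378

Mean Ct: AT1G40413 young 32.940; AT1G40413 aged 30.990; PP2A young 17.520; PP2A aged 16.820
ΔCt(young) = 32.940 − 17.520 = 15.420
ΔCt(aged) = 30.990 − 16.820 = 14.170
ΔΔCt = 14.170 − 15.420 = -1.250
Fold change = 2^(−(-1.250)) = 2^1.250 = 2.3784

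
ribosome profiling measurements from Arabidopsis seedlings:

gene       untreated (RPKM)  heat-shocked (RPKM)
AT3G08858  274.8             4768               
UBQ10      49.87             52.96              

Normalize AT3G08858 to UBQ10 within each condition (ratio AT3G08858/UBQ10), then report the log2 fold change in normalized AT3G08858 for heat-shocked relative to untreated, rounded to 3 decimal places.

4.030

AT3G08858/UBQ10 (untreated) = 274.8 / 49.87 = 5.5103
AT3G08858/UBQ10 (heat-shocked) = 4768 / 52.96 = 90.03
Fold change = 90.03 / 5.5103 = 16.3385
log2(16.3385) = 4.0302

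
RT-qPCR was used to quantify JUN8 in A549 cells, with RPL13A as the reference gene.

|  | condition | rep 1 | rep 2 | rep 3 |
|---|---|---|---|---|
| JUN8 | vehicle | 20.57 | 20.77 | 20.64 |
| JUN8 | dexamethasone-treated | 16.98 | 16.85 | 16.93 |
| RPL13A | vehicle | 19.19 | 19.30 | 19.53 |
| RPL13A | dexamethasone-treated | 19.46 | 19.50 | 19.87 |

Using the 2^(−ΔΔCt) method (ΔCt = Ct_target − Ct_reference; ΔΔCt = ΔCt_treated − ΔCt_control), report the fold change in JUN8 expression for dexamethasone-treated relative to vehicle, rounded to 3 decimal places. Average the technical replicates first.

Mean Ct: JUN8 vehicle 20.660; JUN8 dexamethasone-treated 16.920; RPL13A vehicle 19.340; RPL13A dexamethasone-treated 19.610
ΔCt(vehicle) = 20.660 − 19.340 = 1.320
ΔCt(dexamethasone-treated) = 16.920 − 19.610 = -2.690
ΔΔCt = -2.690 − 1.320 = -4.010
Fold change = 2^(−(-4.010)) = 2^4.010 = 16.1113

16.111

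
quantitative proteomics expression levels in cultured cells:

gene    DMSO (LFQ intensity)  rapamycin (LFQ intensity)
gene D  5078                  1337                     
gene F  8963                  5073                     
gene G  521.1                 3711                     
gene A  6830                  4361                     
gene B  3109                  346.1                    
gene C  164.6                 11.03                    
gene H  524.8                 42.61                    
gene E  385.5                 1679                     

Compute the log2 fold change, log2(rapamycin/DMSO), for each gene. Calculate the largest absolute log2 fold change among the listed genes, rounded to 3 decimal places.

log2(1337/5078) = -1.925  (gene D)
log2(5073/8963) = -0.821  (gene F)
log2(3711/521.1) = 2.832  (gene G)
log2(4361/6830) = -0.647  (gene A)
log2(346.1/3109) = -3.167  (gene B)
log2(11.03/164.6) = -3.899  (gene C)
log2(42.61/524.8) = -3.623  (gene H)
log2(1679/385.5) = 2.123  (gene E)
The largest magnitude belongs to gene C.

3.899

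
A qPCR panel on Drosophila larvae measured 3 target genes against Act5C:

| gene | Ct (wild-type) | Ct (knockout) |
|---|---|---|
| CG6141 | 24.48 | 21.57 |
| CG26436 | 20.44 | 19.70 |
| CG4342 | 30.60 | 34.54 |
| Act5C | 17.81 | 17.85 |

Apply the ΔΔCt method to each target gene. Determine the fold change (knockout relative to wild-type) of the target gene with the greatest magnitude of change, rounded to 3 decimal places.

0.067

CG6141: ΔΔCt = (21.57−17.85) − (24.48−17.81) = 3.72 − 6.67 = -2.95; fold change = 2^2.95 = 7.727
CG26436: ΔΔCt = (19.70−17.85) − (20.44−17.81) = 1.85 − 2.63 = -0.78; fold change = 2^0.78 = 1.717
CG4342: ΔΔCt = (34.54−17.85) − (30.60−17.81) = 16.69 − 12.79 = 3.90; fold change = 2^-3.90 = 0.067
CG4342 has the largest |ΔΔCt| = 3.90.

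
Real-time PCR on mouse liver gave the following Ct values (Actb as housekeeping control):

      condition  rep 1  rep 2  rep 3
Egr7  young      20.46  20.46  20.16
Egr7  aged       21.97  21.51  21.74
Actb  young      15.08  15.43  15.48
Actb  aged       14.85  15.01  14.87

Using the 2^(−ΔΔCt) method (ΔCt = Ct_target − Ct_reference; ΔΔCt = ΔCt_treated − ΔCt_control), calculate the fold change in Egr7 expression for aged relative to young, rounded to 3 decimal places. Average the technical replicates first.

0.287

Mean Ct: Egr7 young 20.360; Egr7 aged 21.740; Actb young 15.330; Actb aged 14.910
ΔCt(young) = 20.360 − 15.330 = 5.030
ΔCt(aged) = 21.740 − 14.910 = 6.830
ΔΔCt = 6.830 − 5.030 = 1.800
Fold change = 2^(−1.800) = 0.2872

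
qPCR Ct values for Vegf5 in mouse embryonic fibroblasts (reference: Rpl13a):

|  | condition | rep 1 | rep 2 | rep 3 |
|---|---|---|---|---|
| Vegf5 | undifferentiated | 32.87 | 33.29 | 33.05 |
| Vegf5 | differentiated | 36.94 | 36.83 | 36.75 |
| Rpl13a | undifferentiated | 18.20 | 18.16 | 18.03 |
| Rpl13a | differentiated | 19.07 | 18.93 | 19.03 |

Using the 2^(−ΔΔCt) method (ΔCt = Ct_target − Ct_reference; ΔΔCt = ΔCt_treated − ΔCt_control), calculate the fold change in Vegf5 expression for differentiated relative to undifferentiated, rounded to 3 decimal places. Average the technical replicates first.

0.135

Mean Ct: Vegf5 undifferentiated 33.070; Vegf5 differentiated 36.840; Rpl13a undifferentiated 18.130; Rpl13a differentiated 19.010
ΔCt(undifferentiated) = 33.070 − 18.130 = 14.940
ΔCt(differentiated) = 36.840 − 19.010 = 17.830
ΔΔCt = 17.830 − 14.940 = 2.890
Fold change = 2^(−2.890) = 0.1349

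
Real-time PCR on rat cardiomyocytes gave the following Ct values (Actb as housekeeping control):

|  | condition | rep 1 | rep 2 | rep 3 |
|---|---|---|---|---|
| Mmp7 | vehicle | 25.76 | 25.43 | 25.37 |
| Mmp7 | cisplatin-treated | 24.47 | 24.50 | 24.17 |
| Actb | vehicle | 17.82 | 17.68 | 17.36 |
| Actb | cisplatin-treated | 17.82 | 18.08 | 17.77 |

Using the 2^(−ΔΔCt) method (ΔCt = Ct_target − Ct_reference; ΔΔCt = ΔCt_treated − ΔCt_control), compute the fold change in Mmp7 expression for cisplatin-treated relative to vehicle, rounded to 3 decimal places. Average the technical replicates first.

Mean Ct: Mmp7 vehicle 25.520; Mmp7 cisplatin-treated 24.380; Actb vehicle 17.620; Actb cisplatin-treated 17.890
ΔCt(vehicle) = 25.520 − 17.620 = 7.900
ΔCt(cisplatin-treated) = 24.380 − 17.890 = 6.490
ΔΔCt = 6.490 − 7.900 = -1.410
Fold change = 2^(−(-1.410)) = 2^1.410 = 2.6574

2.657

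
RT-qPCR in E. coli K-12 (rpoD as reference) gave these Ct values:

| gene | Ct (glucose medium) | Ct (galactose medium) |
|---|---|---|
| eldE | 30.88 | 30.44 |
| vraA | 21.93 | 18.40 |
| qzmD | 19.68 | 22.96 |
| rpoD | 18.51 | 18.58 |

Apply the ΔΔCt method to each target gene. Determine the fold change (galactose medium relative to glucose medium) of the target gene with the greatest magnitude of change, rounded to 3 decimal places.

12.126

eldE: ΔΔCt = (30.44−18.58) − (30.88−18.51) = 11.86 − 12.37 = -0.51; fold change = 2^0.51 = 1.424
vraA: ΔΔCt = (18.40−18.58) − (21.93−18.51) = -0.18 − 3.42 = -3.60; fold change = 2^3.60 = 12.126
qzmD: ΔΔCt = (22.96−18.58) − (19.68−18.51) = 4.38 − 1.17 = 3.21; fold change = 2^-3.21 = 0.108
vraA has the largest |ΔΔCt| = 3.60.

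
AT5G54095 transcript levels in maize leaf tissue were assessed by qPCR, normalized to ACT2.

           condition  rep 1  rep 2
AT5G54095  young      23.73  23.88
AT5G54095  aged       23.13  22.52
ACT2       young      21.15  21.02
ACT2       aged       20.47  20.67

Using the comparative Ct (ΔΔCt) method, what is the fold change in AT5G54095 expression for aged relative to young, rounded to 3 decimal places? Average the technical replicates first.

Mean Ct: AT5G54095 young 23.805; AT5G54095 aged 22.825; ACT2 young 21.085; ACT2 aged 20.570
ΔCt(young) = 23.805 − 21.085 = 2.720
ΔCt(aged) = 22.825 − 20.570 = 2.255
ΔΔCt = 2.255 − 2.720 = -0.465
Fold change = 2^(−(-0.465)) = 2^0.465 = 1.3803

1.380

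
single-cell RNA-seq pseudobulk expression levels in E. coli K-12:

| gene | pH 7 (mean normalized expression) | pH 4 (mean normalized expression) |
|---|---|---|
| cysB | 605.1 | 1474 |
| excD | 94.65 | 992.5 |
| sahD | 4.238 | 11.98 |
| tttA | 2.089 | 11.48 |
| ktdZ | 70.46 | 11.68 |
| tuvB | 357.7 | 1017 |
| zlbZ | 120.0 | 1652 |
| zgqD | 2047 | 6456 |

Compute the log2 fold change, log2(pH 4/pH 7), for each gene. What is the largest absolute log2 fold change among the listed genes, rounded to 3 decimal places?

3.783

log2(1474/605.1) = 1.284  (cysB)
log2(992.5/94.65) = 3.390  (excD)
log2(11.98/4.238) = 1.499  (sahD)
log2(11.48/2.089) = 2.458  (tttA)
log2(11.68/70.46) = -2.593  (ktdZ)
log2(1017/357.7) = 1.507  (tuvB)
log2(1652/120.0) = 3.783  (zlbZ)
log2(6456/2047) = 1.657  (zgqD)
The largest magnitude belongs to zlbZ.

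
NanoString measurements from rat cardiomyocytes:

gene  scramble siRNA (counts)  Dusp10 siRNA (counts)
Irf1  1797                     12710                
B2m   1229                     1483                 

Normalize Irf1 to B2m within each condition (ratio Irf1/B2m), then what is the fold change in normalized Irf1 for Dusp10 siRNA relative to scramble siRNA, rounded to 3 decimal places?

Irf1/B2m (scramble siRNA) = 1797 / 1229 = 1.4622
Irf1/B2m (Dusp10 siRNA) = 12710 / 1483 = 8.5705
Fold change = 8.5705 / 1.4622 = 5.8615

5.861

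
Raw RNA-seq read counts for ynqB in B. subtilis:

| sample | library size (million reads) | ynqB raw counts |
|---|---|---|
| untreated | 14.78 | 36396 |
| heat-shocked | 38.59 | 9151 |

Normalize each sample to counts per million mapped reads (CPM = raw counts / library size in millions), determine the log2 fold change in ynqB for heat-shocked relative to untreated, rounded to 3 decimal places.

CPM(untreated) = 36396 / 14.78 = 2462.5169
CPM(heat-shocked) = 9151 / 38.59 = 237.1340
Fold change = 237.1340 / 2462.5169 = 0.09630
log2(0.09630) = -3.3764

-3.376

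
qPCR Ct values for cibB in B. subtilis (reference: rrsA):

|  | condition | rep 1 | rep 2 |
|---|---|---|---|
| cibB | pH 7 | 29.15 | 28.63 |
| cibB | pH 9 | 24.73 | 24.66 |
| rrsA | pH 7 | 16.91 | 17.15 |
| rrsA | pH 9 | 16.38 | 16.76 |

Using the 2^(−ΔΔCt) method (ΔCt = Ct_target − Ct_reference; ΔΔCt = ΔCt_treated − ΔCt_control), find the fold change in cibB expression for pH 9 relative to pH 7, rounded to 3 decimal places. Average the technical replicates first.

Mean Ct: cibB pH 7 28.890; cibB pH 9 24.695; rrsA pH 7 17.030; rrsA pH 9 16.570
ΔCt(pH 7) = 28.890 − 17.030 = 11.860
ΔCt(pH 9) = 24.695 − 16.570 = 8.125
ΔΔCt = 8.125 − 11.860 = -3.735
Fold change = 2^(−(-3.735)) = 2^3.735 = 13.3152

13.315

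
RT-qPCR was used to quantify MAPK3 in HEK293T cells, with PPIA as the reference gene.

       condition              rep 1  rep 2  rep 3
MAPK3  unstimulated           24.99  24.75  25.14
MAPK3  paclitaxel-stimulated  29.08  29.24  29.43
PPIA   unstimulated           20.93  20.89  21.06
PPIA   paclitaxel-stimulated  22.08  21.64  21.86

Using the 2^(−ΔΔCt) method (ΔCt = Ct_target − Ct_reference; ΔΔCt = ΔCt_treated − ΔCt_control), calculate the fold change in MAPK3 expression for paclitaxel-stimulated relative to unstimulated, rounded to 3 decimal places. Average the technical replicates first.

Mean Ct: MAPK3 unstimulated 24.960; MAPK3 paclitaxel-stimulated 29.250; PPIA unstimulated 20.960; PPIA paclitaxel-stimulated 21.860
ΔCt(unstimulated) = 24.960 − 20.960 = 4.000
ΔCt(paclitaxel-stimulated) = 29.250 − 21.860 = 7.390
ΔΔCt = 7.390 − 4.000 = 3.390
Fold change = 2^(−3.390) = 0.0954

0.095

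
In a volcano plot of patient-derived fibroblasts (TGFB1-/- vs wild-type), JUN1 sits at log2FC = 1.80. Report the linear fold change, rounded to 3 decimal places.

3.482

Fold change = 2^(1.80) = 3.4822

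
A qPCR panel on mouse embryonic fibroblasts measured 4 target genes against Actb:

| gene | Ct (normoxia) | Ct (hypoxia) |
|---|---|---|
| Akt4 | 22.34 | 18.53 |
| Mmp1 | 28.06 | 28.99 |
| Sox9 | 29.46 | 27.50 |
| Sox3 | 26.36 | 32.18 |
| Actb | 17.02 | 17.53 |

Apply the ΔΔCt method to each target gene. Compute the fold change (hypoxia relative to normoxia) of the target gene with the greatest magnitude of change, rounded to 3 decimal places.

0.025

Akt4: ΔΔCt = (18.53−17.53) − (22.34−17.02) = 1.00 − 5.32 = -4.32; fold change = 2^4.32 = 19.973
Mmp1: ΔΔCt = (28.99−17.53) − (28.06−17.02) = 11.46 − 11.04 = 0.42; fold change = 2^-0.42 = 0.747
Sox9: ΔΔCt = (27.50−17.53) − (29.46−17.02) = 9.97 − 12.44 = -2.47; fold change = 2^2.47 = 5.540
Sox3: ΔΔCt = (32.18−17.53) − (26.36−17.02) = 14.65 − 9.34 = 5.31; fold change = 2^-5.31 = 0.025
Sox3 has the largest |ΔΔCt| = 5.31.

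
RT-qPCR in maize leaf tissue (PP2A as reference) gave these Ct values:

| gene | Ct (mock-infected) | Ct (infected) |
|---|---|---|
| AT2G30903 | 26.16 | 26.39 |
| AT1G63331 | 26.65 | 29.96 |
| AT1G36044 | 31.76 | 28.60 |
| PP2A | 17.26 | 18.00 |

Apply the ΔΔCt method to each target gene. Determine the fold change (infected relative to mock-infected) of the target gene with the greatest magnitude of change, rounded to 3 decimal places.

AT2G30903: ΔΔCt = (26.39−18.00) − (26.16−17.26) = 8.39 − 8.90 = -0.51; fold change = 2^0.51 = 1.424
AT1G63331: ΔΔCt = (29.96−18.00) − (26.65−17.26) = 11.96 − 9.39 = 2.57; fold change = 2^-2.57 = 0.168
AT1G36044: ΔΔCt = (28.60−18.00) − (31.76−17.26) = 10.60 − 14.50 = -3.90; fold change = 2^3.90 = 14.929
AT1G36044 has the largest |ΔΔCt| = 3.90.

14.929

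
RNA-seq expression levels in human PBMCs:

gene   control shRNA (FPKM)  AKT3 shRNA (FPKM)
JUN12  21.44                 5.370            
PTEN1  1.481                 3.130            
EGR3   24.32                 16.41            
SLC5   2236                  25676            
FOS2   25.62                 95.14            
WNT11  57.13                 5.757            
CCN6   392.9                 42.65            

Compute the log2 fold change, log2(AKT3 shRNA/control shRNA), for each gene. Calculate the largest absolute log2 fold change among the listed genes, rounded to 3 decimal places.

log2(5.370/21.44) = -1.997  (JUN12)
log2(3.130/1.481) = 1.080  (PTEN1)
log2(16.41/24.32) = -0.568  (EGR3)
log2(25676/2236) = 3.521  (SLC5)
log2(95.14/25.62) = 1.893  (FOS2)
log2(5.757/57.13) = -3.311  (WNT11)
log2(42.65/392.9) = -3.204  (CCN6)
The largest magnitude belongs to SLC5.

3.521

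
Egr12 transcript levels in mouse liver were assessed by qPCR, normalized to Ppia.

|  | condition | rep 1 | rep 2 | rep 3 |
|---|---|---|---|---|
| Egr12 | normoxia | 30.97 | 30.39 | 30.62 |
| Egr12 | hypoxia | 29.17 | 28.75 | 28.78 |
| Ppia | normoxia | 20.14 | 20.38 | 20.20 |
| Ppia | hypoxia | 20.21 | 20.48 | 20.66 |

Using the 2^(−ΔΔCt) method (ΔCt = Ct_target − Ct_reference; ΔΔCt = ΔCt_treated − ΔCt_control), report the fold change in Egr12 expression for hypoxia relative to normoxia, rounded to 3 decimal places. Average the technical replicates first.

Mean Ct: Egr12 normoxia 30.660; Egr12 hypoxia 28.900; Ppia normoxia 20.240; Ppia hypoxia 20.450
ΔCt(normoxia) = 30.660 − 20.240 = 10.420
ΔCt(hypoxia) = 28.900 − 20.450 = 8.450
ΔΔCt = 8.450 − 10.420 = -1.970
Fold change = 2^(−(-1.970)) = 2^1.970 = 3.9177

3.918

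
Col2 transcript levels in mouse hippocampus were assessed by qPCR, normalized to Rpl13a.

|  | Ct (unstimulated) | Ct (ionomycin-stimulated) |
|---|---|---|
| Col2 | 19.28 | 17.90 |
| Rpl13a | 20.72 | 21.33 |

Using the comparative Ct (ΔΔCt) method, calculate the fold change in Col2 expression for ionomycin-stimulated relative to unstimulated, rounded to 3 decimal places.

ΔCt(unstimulated) = 19.280 − 20.720 = -1.440
ΔCt(ionomycin-stimulated) = 17.900 − 21.330 = -3.430
ΔΔCt = -3.430 − (-1.440) = -1.990
Fold change = 2^(−(-1.990)) = 2^1.990 = 3.9724

3.972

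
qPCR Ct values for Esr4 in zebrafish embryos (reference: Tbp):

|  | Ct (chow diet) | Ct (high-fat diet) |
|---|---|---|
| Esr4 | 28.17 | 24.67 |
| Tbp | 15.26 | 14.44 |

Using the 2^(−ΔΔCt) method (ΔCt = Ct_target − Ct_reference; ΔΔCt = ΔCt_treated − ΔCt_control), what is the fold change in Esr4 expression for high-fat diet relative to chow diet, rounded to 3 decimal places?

6.409

ΔCt(chow diet) = 28.170 − 15.260 = 12.910
ΔCt(high-fat diet) = 24.670 − 14.440 = 10.230
ΔΔCt = 10.230 − 12.910 = -2.680
Fold change = 2^(−(-2.680)) = 2^2.680 = 6.4086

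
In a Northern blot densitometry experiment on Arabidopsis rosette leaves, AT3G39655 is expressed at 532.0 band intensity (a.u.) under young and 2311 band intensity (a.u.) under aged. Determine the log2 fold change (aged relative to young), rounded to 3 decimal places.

2.119

Fold change = 2311 / 532.0 = 4.3440
log2(4.3440) = 2.1190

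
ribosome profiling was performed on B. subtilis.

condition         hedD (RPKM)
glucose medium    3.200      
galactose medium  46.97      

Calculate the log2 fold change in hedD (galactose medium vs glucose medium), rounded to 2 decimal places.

3.88

Fold change = 46.97 / 3.200 = 14.6781
log2(14.6781) = 3.876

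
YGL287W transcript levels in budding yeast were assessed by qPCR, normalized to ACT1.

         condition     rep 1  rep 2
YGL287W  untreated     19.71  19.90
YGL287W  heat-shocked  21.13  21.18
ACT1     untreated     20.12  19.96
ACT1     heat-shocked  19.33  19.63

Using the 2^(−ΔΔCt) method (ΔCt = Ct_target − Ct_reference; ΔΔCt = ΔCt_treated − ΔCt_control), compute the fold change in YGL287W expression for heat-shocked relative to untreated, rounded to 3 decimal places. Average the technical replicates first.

Mean Ct: YGL287W untreated 19.805; YGL287W heat-shocked 21.155; ACT1 untreated 20.040; ACT1 heat-shocked 19.480
ΔCt(untreated) = 19.805 − 20.040 = -0.235
ΔCt(heat-shocked) = 21.155 − 19.480 = 1.675
ΔΔCt = 1.675 − (-0.235) = 1.910
Fold change = 2^(−1.910) = 0.2661

0.266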